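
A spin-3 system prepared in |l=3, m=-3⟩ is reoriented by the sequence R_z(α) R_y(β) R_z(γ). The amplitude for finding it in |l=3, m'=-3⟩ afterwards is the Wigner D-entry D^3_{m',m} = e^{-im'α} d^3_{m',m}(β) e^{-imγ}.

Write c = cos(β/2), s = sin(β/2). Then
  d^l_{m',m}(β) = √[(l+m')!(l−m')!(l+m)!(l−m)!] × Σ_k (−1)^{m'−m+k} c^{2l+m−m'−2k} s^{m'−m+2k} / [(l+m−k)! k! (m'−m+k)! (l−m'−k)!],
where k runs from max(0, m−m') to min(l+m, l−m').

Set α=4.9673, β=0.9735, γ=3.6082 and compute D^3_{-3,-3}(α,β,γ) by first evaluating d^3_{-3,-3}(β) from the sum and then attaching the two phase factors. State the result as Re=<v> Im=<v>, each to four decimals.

D^3_{-3,-3}(4.9673,0.9735,3.6082) = e^{-i·-3·4.9673}·d^3_{-3,-3}(0.9735)·e^{-i·-3·3.6082}. Compute d first:
Half-angle: c=0.883858, s=0.467756. N=√(1·720·1·720)=720.000000
k: max(0,(-3)−(-3))=0 … min(3+(-3),3−(-3))=0
  k=0: (−1)^0·720.0000/(720)·0.8839^6·0.4678^0 = +0.476754
d^3_{-3,-3}(0.9735) = +0.476754
D = (-0.692344+0.721567i)·(+0.476754)·(-0.170143-0.985419i) = +0.395154+0.266734i

Re=0.3952 Im=0.2667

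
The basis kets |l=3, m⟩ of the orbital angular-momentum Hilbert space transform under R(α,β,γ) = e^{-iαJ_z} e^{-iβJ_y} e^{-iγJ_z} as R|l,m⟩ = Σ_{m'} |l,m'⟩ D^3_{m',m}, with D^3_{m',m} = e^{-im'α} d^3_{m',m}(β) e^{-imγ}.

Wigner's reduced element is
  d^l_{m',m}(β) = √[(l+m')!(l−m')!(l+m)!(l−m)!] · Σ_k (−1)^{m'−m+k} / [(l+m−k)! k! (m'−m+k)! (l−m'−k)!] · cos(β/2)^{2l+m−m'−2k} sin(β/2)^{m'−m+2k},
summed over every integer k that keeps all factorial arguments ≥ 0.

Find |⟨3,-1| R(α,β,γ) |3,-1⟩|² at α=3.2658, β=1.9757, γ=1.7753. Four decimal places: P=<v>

P=0.1592

Split into d^3_{-1,-1}(β=1.9757) × two z-phases.
Half-angle: c=0.550486, s=0.834844. N=√(2·24·2·24)=48.000000
Admissible k: 0..2 (factorial args all ≥0)
  k=0: (−1)^0·48.0000/(48)·0.5505^6·0.8348^0 = +0.027828
  k=1: (−1)^1·48.0000/(6)·0.5505^4·0.8348^2 = -0.512019
  k=2: (−1)^2·48.0000/(8)·0.5505^2·0.8348^4 = +0.883214
d^3_{-1,-1}(1.9757) = +0.027828 -0.512019 +0.883214 = +0.399023
|D^3_{-1,-1}|² = |d^3_{-1,-1}(β)|² = (+0.399023)² = 0.159219 (the z-rotation phases have unit modulus)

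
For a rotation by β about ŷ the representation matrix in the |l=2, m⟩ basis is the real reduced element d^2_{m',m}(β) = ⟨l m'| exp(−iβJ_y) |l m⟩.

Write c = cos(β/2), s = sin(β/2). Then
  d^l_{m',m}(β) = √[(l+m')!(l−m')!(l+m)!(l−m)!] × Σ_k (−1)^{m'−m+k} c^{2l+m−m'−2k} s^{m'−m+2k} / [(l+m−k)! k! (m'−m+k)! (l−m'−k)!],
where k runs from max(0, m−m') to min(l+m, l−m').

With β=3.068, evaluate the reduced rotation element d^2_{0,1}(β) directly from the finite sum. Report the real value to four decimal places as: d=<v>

d^2_{0,1}(β=3.068) via Wigner's sum:
c=cos(3.068/2)=0.036788, s=sin(3.068/2)=0.999323; N=√[2·2·6·1]=4.898979
Admissible k: 1..2 (factorial args all ≥0)
  k=1: (−1)^0·4.8990/(2)·0.0368^3·0.9993^1 = +0.000122
  k=2: (−1)^1·4.8990/(2)·0.0368^1·0.9993^3 = -0.089929
d^2_{0,1}(3.068) = +0.000122 -0.089929 = -0.089807

d=-0.0898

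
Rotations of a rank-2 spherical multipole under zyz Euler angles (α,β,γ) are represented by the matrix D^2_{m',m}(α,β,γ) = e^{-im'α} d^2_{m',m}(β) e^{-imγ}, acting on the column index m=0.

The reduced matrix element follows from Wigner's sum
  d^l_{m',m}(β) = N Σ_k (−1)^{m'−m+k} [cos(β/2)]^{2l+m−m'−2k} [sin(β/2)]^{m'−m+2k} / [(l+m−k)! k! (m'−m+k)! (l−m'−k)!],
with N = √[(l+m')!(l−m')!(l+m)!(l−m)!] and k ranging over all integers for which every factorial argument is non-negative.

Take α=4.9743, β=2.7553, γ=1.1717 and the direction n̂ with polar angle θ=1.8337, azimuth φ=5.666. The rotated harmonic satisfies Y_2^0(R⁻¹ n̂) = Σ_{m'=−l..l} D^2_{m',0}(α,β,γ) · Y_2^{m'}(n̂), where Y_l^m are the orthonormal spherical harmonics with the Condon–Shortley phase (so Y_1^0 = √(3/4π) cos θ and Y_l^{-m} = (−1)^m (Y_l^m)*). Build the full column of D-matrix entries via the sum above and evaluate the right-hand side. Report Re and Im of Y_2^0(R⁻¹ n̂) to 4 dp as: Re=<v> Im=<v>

Need the full column D^2_{m',0} for m'=−2..2 at α=4.9743, β=2.7553, γ=1.1717.
cos(β/2)=0.191948, sin(β/2)=0.981405
d^2_{-2,0}: single k=2 term ⇒ +0.086924;  D = -0.075268-0.043479i
d^2_{-1,0}: k∈[1..2] ⇒ +0.017001 -0.444430 = -0.427429;  D = -0.110673+0.412853i
d^2_{0,0}: k∈[0..2] ⇒ +0.001357 -0.141946 +0.927670 = +0.787081;  D = +0.787081+0.000000i
d^2_{1,0}: k∈[0..1] ⇒ -0.017001 +0.444430 = +0.427429;  D = +0.110673+0.412853i
d^2_{2,0}: single k=0 term ⇒ +0.086924;  D = -0.075268+0.043479i
Y_2^{m'}(θ=1.8337,φ=5.666) and Σ D·Y over m':
  (-0.0753-0.0435i)·(+0.1189+0.3400i)  (-0.1107+0.4129i)·(-0.1581-0.1122i)  (+0.7871+0.0000i)·(-0.2515+0.0000i)  (+0.1107+0.4129i)·(+0.1581-0.1122i)  (-0.0753+0.0435i)·(+0.1189-0.3400i)
Y_2^0(R⁻¹ n̂) = -0.058631+0.000000i

Re=-0.0586 Im=0.0000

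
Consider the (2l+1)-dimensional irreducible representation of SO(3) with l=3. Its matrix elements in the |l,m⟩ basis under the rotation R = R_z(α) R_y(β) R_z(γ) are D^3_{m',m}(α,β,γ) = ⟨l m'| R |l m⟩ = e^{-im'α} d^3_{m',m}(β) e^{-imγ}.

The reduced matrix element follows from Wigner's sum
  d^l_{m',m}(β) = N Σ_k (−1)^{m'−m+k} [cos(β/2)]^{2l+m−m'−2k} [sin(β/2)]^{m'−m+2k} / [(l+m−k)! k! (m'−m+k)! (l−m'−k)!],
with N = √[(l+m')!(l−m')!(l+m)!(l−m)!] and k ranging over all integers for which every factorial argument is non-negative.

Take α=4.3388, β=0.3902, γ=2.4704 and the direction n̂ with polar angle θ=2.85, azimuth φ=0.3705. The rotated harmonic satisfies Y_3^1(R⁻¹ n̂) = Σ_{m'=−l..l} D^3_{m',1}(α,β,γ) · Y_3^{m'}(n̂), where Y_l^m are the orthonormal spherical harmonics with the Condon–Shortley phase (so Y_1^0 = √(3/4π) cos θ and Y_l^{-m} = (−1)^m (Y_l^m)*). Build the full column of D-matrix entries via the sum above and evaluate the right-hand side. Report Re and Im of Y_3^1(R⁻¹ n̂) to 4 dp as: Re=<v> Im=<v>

Re=0.0149 Im=0.3266

Need the full column D^3_{m',1} for m'=−3..3 at α=4.3388, β=0.3902, γ=2.4704.
cos(β/2)=0.981028, sin(β/2)=0.193865
d^3_{-3,1}: single k=4 term ⇒ +0.005265;  D = -0.002288-0.004742i
d^3_{-2,1}: k∈[3..4] ⇒ +0.043508 -0.000850 = +0.042659;  D = +0.042536-0.003238i
d^3_{-1,1}: k∈[2..4] ⇒ +0.208869 -0.010875 +0.000053 = +0.198047;  D = -0.058073+0.189341i
d^3_{0,1}: k∈[1..3] ⇒ +0.610235 -0.071491 +0.000931 = +0.539674;  D = -0.422608-0.335634i
d^3_{1,1}: k∈[0..2] ⇒ +0.891434 -0.278492 +0.008157 = +0.621098;  D = +0.537135-0.311848i
d^3_{2,1}: k∈[0..1] ⇒ -0.557065 +0.043508 = -0.513557;  D = -0.077977-0.507603i
d^3_{3,1}: single k=0 term ⇒ +0.134825;  D = -0.131541-0.029576i
Y_3^{m'}(θ=2.85,φ=0.3705) and Σ D·Y over m':
  (-0.0023-0.0047i)·(+0.0044-0.0089i)  (+0.0425-0.0032i)·(-0.0597+0.0546i)  (-0.0581+0.1893i)·(+0.3106-0.1207i)  (-0.4226-0.3356i)·(-0.5672+0.0000i)  (+0.5371-0.3118i)·(-0.3106-0.1207i)  (-0.0780-0.5076i)·(-0.0597-0.0546i)  (-0.1315-0.0296i)·(-0.0044-0.0089i)
Y_3^1(R⁻¹ n̂) = +0.014851+0.326603i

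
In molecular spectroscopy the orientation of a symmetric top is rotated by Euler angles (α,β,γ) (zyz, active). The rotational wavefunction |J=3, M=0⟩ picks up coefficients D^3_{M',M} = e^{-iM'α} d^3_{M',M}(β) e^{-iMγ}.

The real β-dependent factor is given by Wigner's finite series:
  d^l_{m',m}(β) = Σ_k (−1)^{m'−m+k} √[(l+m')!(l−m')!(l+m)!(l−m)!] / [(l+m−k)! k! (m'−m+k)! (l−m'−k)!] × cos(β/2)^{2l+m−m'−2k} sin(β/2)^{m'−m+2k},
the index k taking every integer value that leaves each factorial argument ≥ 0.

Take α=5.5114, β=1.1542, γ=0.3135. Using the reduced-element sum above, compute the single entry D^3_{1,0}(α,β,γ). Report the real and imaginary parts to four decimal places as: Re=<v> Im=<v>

Re=0.0514 Im=0.0501

D^3_{1,0}(5.5114,1.1542,0.3135) = e^{-i·1·5.5114}·d^3_{1,0}(1.1542)·e^{-i·0·0.3135}. Compute d first:
Half-angle: c=0.838048, s=0.545596. N=√(24·2·6·6)=41.569219
k: max(0,(0)−(1))=0 … min(3+(0),3−(1))=2
  k=0: (−1)^1·41.5692/(12)·0.8380^5·0.5456^1 = -0.781281
  k=1: (−1)^2·41.5692/(4)·0.8380^3·0.5456^3 = +0.993419
  k=2: (−1)^3·41.5692/(12)·0.8380^1·0.5456^5 = -0.140351
d^3_{1,0}(1.1542) = -0.781281 +0.993419 -0.140351 = +0.071787
Attach z-rotation phases: D = e^{-i(1)(5.5114)}·(+0.071787)·e^{-i(0)(0.3135)} = +0.051447+0.050066i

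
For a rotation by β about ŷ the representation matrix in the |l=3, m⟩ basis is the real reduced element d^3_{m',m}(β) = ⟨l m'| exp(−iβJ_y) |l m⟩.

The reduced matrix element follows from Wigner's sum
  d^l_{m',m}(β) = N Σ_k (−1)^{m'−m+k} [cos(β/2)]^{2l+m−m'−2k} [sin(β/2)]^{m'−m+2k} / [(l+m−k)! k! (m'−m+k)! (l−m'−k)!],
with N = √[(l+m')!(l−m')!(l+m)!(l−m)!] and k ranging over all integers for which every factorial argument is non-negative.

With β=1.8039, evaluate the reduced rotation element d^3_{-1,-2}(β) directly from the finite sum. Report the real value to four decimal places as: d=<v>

d^3_{-1,-2}(β=1.8039) via Wigner's sum:
With c≡cos(β/2)=0.620081 and s≡sin(β/2)=0.784538, N=[2·24·1·120]^{1/2}=75.894664
Admissible k: 0..1 (factorial args all ≥0)
  k=0: (−1)^1·75.8947/(24)·0.6201^5·0.7845^1 = -0.227435
  k=1: (−1)^2·75.8947/(12)·0.6201^3·0.7845^3 = +0.728144
d^3_{-1,-2}(1.8039) = -0.227435 +0.728144 = +0.500709

d=0.5007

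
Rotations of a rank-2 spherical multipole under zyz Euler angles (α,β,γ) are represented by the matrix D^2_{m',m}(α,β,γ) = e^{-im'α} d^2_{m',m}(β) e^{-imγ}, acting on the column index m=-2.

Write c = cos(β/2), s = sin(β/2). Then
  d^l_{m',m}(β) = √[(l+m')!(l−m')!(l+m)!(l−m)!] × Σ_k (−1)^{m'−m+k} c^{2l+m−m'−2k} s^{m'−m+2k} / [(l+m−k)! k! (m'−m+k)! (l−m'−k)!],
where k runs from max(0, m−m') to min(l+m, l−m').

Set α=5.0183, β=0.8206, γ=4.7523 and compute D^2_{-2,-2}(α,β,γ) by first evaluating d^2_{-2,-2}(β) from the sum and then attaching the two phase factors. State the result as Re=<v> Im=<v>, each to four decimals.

Re=0.5446 Im=0.4510

Split into d^2_{-2,-2}(β=0.8206) × two z-phases.
c=cos(0.8206/2)=0.917001, s=sin(0.8206/2)=0.398884; N=√[1·24·1·24]=24.000000
Admissible k: 0..0 (factorial args all ≥0)
  k=0: (−1)^0·24.0000/(24)·0.9170^4·0.3989^0 = +0.707098
d^2_{-2,-2}(0.8206) = +0.707098
Phases: e^{-i·(-2)·5.0183}=-0.818603-0.574360i, e^{-i·(-2)·4.7523}=-0.996816-0.079737i ⇒ D=+0.544606+0.450990i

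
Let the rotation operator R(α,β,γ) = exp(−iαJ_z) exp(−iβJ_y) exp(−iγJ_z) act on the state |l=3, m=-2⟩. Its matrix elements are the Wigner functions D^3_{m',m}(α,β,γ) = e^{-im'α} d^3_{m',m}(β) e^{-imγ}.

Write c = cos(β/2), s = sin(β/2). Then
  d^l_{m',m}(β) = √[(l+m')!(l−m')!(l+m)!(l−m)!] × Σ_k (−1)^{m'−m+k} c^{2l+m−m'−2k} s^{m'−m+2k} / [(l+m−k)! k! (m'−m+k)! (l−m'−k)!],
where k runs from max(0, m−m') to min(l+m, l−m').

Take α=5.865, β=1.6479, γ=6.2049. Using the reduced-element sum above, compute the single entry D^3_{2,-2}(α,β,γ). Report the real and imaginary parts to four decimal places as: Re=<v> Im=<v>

Re=0.3989 Im=0.3225

First d^3_{2,-2}(β=1.6479), then the phase factors e^{-i(2)α} and e^{-i(-2)γ}:
Half-angle: c=0.679328, s=0.733835. N=√(120·1·1·120)=120.000000
Admissible k: 0..1 (factorial args all ≥0)
  k=0: (−1)^4·120.0000/(24)·0.6793^2·0.7338^4 = +0.669148
  k=1: (−1)^5·120.0000/(120)·0.6793^0·0.7338^6 = -0.156167
d^3_{2,-2}(1.6479) = +0.669148 -0.156167 = +0.512981
Phases: e^{-i·(2)·5.865}=+0.670161+0.742216i, e^{-i·(-2)·6.2049}=+0.987768-0.155932i ⇒ D=+0.398944+0.322479i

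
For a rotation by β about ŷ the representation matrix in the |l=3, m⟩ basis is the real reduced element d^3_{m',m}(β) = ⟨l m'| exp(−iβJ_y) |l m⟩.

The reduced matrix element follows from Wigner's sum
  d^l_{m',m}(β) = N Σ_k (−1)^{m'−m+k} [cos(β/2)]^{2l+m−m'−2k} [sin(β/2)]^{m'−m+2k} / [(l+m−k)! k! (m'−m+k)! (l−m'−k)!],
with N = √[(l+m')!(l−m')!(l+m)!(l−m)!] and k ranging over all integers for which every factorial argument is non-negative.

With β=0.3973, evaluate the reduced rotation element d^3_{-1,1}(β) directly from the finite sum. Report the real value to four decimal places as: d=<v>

d=0.2042

d^3_{-1,1}(β=0.3973) via Wigner's sum:
c=cos(0.3973/2)=0.980334, s=sin(0.3973/2)=0.197346; N=√[2·24·24·2]=48.000000
k: max(0,(1)−(-1))=2 … min(3+(1),3−(-1))=4
  k=2: (−1)^0·48.0000/(8)·0.9803^4·0.1973^2 = +0.215826
  k=3: (−1)^1·48.0000/(6)·0.9803^2·0.1973^4 = -0.011661
  k=4: (−1)^2·48.0000/(48)·0.9803^0·0.1973^6 = +0.000059
d^3_{-1,1}(0.3973) = +0.215826 -0.011661 +0.000059 = +0.204224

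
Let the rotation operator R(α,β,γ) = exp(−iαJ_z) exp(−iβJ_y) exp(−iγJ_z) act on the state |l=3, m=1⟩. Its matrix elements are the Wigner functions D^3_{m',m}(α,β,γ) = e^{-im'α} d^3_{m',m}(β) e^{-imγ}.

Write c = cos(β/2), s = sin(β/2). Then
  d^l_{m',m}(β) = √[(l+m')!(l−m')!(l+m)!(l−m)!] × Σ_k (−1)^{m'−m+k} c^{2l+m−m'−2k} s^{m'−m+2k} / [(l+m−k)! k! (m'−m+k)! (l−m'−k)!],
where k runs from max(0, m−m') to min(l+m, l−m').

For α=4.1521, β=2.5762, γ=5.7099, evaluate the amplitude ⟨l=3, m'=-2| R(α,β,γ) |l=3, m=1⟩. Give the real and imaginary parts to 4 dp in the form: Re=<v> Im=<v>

Re=0.5114 Im=-0.3116

Split into d^3_{-2,1}(β=2.5762) × two z-phases.
With c≡cos(β/2)=0.278946 and s≡sin(β/2)=0.960307, N=[1·120·24·2]^{1/2}=75.894664
k: max(0,(1)−(-2))=3 … min(3+(1),3−(-2))=4
  k=3: (−1)^0·75.8947/(12)·0.2789^3·0.9603^3 = +0.121568
  k=4: (−1)^1·75.8947/(24)·0.2789^1·0.9603^5 = -0.720394
d^3_{-2,1}(2.5762) = +0.121568 -0.720394 = -0.598826
Phases: e^{-i·(-2)·4.1521}=-0.435162+0.900352i, e^{-i·(1)·5.7099}=+0.840124+0.542395i ⇒ D=+0.511359-0.311615i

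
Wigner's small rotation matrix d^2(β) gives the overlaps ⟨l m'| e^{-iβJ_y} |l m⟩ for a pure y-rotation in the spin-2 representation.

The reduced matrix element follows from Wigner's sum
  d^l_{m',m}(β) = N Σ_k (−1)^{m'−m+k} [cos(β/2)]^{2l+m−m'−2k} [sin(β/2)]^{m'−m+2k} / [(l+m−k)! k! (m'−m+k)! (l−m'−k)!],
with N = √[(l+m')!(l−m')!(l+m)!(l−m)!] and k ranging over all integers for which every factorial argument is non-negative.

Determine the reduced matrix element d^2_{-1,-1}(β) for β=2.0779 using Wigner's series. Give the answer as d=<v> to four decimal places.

d=-0.5070

d^2_{-1,-1}(β=2.0779) via Wigner's sum:
c=cos(2.0779/2)=0.507126, s=sin(2.0779/2)=0.861872; N=√[1·6·1·6]=6.000000
k∈{0,1} keeps every argument non-negative
  k=0: (−1)^0·6.0000/(6)·0.5071^4·0.8619^0 = +0.066140
  k=1: (−1)^1·6.0000/(2)·0.5071^2·0.8619^2 = -0.573110
d^2_{-1,-1}(2.0779) = +0.066140 -0.573110 = -0.506970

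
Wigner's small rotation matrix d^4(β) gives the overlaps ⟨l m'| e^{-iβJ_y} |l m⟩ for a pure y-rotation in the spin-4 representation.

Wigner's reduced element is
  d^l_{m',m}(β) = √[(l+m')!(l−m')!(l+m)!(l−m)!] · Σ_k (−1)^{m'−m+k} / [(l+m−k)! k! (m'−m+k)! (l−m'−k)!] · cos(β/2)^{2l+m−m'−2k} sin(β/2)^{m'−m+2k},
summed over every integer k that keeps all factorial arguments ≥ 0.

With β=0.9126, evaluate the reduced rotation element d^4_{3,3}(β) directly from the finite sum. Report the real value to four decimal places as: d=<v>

d=-0.2895

d^4_{3,3}(β=0.9126) via Wigner's sum:
c=cos(0.9126/2)=0.897689, s=sin(0.9126/2)=0.440630; N=√[5040·1·5040·1]=5040.000000
Admissible k: 0..1 (factorial args all ≥0)
  k=0: (−1)^0·5040.0000/(5040)·0.8977^8·0.4406^0 = +0.421703
  k=1: (−1)^1·5040.0000/(720)·0.8977^6·0.4406^2 = -0.711215
d^4_{3,3}(0.9126) = +0.421703 -0.711215 = -0.289512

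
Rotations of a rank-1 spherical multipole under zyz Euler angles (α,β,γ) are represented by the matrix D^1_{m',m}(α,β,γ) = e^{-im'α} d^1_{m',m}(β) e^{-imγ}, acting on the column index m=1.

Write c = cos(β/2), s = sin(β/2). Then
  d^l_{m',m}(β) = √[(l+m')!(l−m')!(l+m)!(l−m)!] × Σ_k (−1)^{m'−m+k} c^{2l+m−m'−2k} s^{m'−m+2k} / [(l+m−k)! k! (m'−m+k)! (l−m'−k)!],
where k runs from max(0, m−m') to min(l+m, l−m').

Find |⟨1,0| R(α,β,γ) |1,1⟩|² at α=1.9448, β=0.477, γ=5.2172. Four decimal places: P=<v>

D^1_{0,1}(1.9448,0.477,5.2172) = e^{-i·0·1.9448}·d^1_{0,1}(0.477)·e^{-i·1·5.2172}. Compute d first:
With c≡cos(β/2)=0.971693 and s≡sin(β/2)=0.236245, N=[1·1·2·1]^{1/2}=1.414214
k∈{1} keeps every argument non-negative
  k=1: (−1)^0·1.4142/(1)·0.9717^1·0.2362^1 = +0.324644
d^1_{0,1}(0.477) = +0.324644
|D^1_{0,1}|² = |d^1_{0,1}(β)|² = (+0.324644)² = 0.105394 (the z-rotation phases have unit modulus)

P=0.1054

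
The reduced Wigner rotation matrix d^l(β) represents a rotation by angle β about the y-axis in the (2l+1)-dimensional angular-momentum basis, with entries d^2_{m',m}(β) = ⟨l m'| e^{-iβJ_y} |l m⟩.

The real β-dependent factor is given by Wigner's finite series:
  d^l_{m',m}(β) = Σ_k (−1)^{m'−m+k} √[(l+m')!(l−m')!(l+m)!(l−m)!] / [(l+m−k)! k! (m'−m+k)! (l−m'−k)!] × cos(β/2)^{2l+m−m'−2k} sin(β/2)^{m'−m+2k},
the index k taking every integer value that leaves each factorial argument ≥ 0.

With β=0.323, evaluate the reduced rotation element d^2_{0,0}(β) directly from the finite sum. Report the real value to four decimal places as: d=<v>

d=0.8489

d^2_{0,0}(β=0.323) via Wigner's sum:
c=cos(0.323/2)=0.986987, s=sin(0.323/2)=0.160799; N=√[2·2·2·2]=4.000000
The bounds max(0,m−m')=0 and min(l+m,l−m')=2 give 3 terms
  k=0: (−1)^0·4.0000/(4)·0.9870^4·0.1608^0 = +0.948956
  k=1: (−1)^1·4.0000/(1)·0.9870^2·0.1608^2 = -0.100751
  k=2: (−1)^2·4.0000/(4)·0.9870^0·0.1608^4 = +0.000669
d^2_{0,0}(0.323) = +0.948956 -0.100751 +0.000669 = +0.848874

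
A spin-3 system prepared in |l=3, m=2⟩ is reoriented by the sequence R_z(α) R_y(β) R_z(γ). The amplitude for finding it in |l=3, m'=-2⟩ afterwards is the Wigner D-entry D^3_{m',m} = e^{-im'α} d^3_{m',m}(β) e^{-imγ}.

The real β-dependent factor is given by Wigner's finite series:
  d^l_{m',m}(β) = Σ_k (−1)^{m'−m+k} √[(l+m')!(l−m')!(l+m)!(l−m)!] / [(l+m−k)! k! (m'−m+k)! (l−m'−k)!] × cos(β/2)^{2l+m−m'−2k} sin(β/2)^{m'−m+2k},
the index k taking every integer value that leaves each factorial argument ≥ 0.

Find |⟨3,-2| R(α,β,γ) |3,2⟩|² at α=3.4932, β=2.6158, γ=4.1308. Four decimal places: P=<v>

D^3_{-2,2}(3.4932,2.6158,4.1308) = e^{-i·-2·3.4932}·d^3_{-2,2}(2.6158)·e^{-i·2·4.1308}. Compute d first:
Half-angle: c=0.259878, s=0.965641. N=√(1·120·120·1)=120.000000
k: max(0,(2)−(-2))=4 … min(3+(2),3−(-2))=5
  k=4: (−1)^0·120.0000/(24)·0.2599^2·0.9656^4 = +0.293612
  k=5: (−1)^1·120.0000/(120)·0.2599^0·0.9656^6 = -0.810765
d^3_{-2,2}(2.6158) = +0.293612 -0.810765 = -0.517153
|D^3_{-2,2}|² = |d^3_{-2,2}(β)|² = (-0.517153)² = 0.267447 (the z-rotation phases have unit modulus)

P=0.2674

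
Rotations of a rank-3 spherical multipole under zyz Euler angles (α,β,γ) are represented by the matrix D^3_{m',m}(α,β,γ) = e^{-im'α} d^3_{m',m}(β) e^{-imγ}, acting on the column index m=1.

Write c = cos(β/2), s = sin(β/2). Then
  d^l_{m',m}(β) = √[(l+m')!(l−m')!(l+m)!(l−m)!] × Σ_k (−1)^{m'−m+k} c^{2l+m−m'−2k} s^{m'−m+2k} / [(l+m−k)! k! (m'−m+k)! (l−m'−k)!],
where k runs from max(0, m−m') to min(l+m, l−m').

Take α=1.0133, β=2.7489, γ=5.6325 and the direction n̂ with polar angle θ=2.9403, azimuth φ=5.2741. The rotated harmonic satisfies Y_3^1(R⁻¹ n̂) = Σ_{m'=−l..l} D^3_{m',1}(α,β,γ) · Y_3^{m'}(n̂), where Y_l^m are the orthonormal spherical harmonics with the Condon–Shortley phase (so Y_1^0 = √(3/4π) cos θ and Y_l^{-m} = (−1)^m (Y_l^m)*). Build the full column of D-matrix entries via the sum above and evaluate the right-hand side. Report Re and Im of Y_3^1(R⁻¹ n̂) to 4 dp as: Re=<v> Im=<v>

Need the full column D^3_{m',1} for m'=−3..3 at α=1.0133, β=2.7489, γ=5.6325.
cos(β/2)=0.195087, sin(β/2)=0.980786
d^3_{-3,1}: single k=4 term ⇒ +0.136395;  D = -0.116352-0.071175i
d^3_{-2,1}: k∈[3..4] ⇒ +0.044304 -0.559886 = -0.515583;  D = +0.460999-0.230880i
d^3_{-1,1}: k∈[2..4] ⇒ +0.008360 -0.281737 +0.890113 = +0.616736;  D = -0.057390+0.614060i
d^3_{0,1}: k∈[1..3] ⇒ +0.000960 -0.072798 +0.613325 = +0.541487;  D = +0.430844+0.327996i
d^3_{1,1}: k∈[0..2] ⇒ +0.000055 -0.011147 +0.211303 = +0.200211;  D = +0.187192-0.071019i
d^3_{2,1}: k∈[0..1] ⇒ -0.000876 +0.044304 = +0.043427;  D = +0.008410-0.042605i
d^3_{3,1}: single k=0 term ⇒ +0.005396;  D = -0.003940-0.003688i
Y_3^{m'}(θ=2.9403,φ=5.2741) and Σ D·Y over m':
  (-0.1164-0.0712i)·(-0.0033+0.0004i)  (+0.4610-0.2309i)·(+0.0173-0.0361i)  (-0.0574+0.6141i)·(+0.1308+0.2078i)  (+0.4308+0.3280i)·(-0.6582+0.0000i)  (+0.1872-0.0710i)·(-0.1308+0.2078i)  (+0.0084-0.0426i)·(+0.0173+0.0361i)  (-0.0039-0.0037i)·(+0.0033+0.0004i)
Y_3^1(R⁻¹ n̂) = -0.426689-0.120204i

Re=-0.4267 Im=-0.1202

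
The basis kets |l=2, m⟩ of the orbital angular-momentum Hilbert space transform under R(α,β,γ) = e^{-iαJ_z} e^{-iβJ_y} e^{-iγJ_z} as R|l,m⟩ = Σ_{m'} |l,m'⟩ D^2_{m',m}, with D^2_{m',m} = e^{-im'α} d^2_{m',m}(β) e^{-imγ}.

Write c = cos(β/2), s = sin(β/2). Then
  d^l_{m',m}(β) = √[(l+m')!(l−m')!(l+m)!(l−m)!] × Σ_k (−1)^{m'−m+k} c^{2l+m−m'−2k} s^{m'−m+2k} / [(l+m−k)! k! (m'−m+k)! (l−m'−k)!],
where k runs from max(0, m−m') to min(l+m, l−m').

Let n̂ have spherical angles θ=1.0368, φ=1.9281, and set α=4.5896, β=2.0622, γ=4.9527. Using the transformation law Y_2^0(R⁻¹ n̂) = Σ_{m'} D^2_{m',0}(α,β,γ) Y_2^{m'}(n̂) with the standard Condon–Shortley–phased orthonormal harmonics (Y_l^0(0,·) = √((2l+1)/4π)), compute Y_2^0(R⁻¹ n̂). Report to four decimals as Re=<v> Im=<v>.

Re=0.4738 Im=0.0000

Need the full column D^2_{m',0} for m'=−2..2 at α=4.5896, β=2.0622, γ=4.9527.
cos(β/2)=0.513876, sin(β/2)=0.857865
d^2_{-2,0}: single k=2 term ⇒ +0.476024;  D = -0.461742+0.115730i
d^2_{-1,0}: k∈[1..2] ⇒ +0.285147 -0.794676 = -0.509529;  D = +0.062407+0.505693i
d^2_{0,0}: k∈[0..2] ⇒ +0.069732 -0.777344 +0.541596 = -0.166017;  D = -0.166017+0.000000i
d^2_{1,0}: k∈[0..1] ⇒ -0.285147 +0.794676 = +0.509529;  D = -0.062407+0.505693i
d^2_{2,0}: single k=0 term ⇒ +0.476024;  D = -0.461742-0.115730i
Y_2^{m'}(θ=1.0368,φ=1.9281) and Σ D·Y over m':
  (-0.4617+0.1157i)·(-0.2162+0.1876i)  (+0.0624+0.5057i)·(-0.1184-0.3171i)  (-0.1660+0.0000i)·(-0.0703+0.0000i)  (-0.0624+0.5057i)·(+0.1184-0.3171i)  (-0.4617-0.1157i)·(-0.2162-0.1876i)
Y_2^0(R⁻¹ n̂) = +0.473826-0.000000i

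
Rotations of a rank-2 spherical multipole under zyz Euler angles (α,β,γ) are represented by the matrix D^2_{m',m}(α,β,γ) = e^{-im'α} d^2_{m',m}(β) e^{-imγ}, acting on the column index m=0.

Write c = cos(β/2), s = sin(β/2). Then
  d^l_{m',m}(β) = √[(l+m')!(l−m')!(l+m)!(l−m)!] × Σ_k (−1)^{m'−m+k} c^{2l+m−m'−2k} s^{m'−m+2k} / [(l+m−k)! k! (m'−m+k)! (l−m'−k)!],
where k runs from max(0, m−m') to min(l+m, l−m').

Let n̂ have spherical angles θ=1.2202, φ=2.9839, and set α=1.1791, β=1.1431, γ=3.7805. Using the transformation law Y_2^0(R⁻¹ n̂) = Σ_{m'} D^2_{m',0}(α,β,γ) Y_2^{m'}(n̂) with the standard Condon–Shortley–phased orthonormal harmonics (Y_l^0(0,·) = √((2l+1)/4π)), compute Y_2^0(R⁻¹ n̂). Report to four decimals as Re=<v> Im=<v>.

Need the full column D^2_{m',0} for m'=−2..2 at α=1.1791, β=1.1431, γ=3.7805.
cos(β/2)=0.841064, sin(β/2)=0.540936
d^2_{-2,0}: single k=2 term ⇒ +0.507021;  D = -0.359236+0.357798i
d^2_{-1,0}: k∈[1..2] ⇒ +0.788330 -0.326094 = +0.462236;  D = +0.176462+0.427228i
d^2_{0,0}: k∈[0..2] ⇒ +0.500398 -0.827961 +0.085622 = -0.241942;  D = -0.241942+0.000000i
d^2_{1,0}: k∈[0..1] ⇒ -0.788330 +0.326094 = -0.462236;  D = -0.176462+0.427228i
d^2_{2,0}: single k=0 term ⇒ +0.507021;  D = -0.359236-0.357798i
Y_2^{m'}(θ=1.2202,φ=2.9839) and Σ D·Y over m':
  (-0.3592+0.3578i)·(+0.3239+0.1057i)  (+0.1765+0.4272i)·(-0.2461-0.0391i)  (-0.2419+0.0000i)·(-0.2038+0.0000i)  (-0.1765+0.4272i)·(+0.2461-0.0391i)  (-0.3592-0.3578i)·(+0.3239-0.1057i)
Y_2^0(R⁻¹ n̂) = -0.312457+0.000000i

Re=-0.3125 Im=0.0000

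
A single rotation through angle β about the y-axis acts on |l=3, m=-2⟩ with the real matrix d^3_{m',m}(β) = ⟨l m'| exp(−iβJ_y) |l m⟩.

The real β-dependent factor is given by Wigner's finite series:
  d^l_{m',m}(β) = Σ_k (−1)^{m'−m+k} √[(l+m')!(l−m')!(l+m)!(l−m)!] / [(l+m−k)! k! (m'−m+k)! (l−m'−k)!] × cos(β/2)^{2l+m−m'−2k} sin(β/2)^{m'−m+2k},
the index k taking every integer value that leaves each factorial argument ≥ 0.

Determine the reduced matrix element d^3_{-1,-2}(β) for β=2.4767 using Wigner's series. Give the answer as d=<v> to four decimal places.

d=0.1746

d^3_{-1,-2}(β=2.4767) via Wigner's sum:
c=cos(2.4767/2)=0.326356, s=sin(2.4767/2)=0.945247; N=√[2·24·1·120]=75.894664
k∈{0,1} keeps every argument non-negative
  k=0: (−1)^1·75.8947/(24)·0.3264^5·0.9452^1 = -0.011066
  k=1: (−1)^2·75.8947/(12)·0.3264^3·0.9452^3 = +0.185670
d^3_{-1,-2}(2.4767) = -0.011066 +0.185670 = +0.174604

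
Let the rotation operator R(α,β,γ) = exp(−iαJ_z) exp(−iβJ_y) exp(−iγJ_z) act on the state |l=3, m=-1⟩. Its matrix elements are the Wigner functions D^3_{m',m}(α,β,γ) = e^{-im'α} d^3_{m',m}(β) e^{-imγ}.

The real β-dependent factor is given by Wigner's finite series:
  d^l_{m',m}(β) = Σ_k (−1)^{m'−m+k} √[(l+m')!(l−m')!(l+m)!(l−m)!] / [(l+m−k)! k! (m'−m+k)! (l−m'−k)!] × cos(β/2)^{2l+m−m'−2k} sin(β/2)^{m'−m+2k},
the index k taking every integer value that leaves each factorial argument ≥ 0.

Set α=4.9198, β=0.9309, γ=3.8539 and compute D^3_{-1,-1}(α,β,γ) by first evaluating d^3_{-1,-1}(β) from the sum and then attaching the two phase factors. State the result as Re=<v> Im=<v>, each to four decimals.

D^3_{-1,-1}(4.9198,0.9309,3.8539) = e^{-i·-1·4.9198}·d^3_{-1,-1}(0.9309)·e^{-i·-1·3.8539}. Compute d first:
Half-angle: c=0.893620, s=0.448825. N=√(2·24·2·24)=48.000000
k: max(0,(-1)−(-1))=0 … min(3+(-1),3−(-1))=2
  k=0: (−1)^0·48.0000/(48)·0.8936^6·0.4488^0 = +0.509233
  k=1: (−1)^1·48.0000/(6)·0.8936^4·0.4488^2 = -1.027673
  k=2: (−1)^2·48.0000/(8)·0.8936^2·0.4488^4 = +0.194431
d^3_{-1,-1}(0.9309) = +0.509233 -1.027673 +0.194431 = -0.324009
D = (+0.205927-0.978567i)·(-0.324009)·(-0.756856-0.653582i) = +0.257727-0.196364i

Re=0.2577 Im=-0.1964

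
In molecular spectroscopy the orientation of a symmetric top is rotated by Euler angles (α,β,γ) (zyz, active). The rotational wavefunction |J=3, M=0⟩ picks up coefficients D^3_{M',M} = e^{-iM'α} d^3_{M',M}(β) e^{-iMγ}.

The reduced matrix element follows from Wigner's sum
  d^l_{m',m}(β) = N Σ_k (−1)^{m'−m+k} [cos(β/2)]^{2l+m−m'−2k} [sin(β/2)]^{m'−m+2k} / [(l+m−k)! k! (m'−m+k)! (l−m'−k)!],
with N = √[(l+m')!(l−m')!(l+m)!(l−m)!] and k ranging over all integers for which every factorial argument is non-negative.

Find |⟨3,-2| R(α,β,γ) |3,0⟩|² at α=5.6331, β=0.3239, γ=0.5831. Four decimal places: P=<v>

P=0.0173

Split into d^3_{-2,0}(β=0.3239) × two z-phases.
With c≡cos(β/2)=0.986915 and s≡sin(β/2)=0.161243, N=[1·120·6·6]^{1/2}=65.726707
k∈{2,3} keeps every argument non-negative
  k=2: (−1)^0·65.7267/(12)·0.9869^4·0.1612^2 = +0.135095
  k=3: (−1)^1·65.7267/(12)·0.9869^2·0.1612^4 = -0.003606
d^3_{-2,0}(0.3239) = +0.135095 -0.003606 = +0.131489
|D^3_{-2,0}|² = |d^3_{-2,0}(β)|² = (+0.131489)² = 0.017289 (the z-rotation phases have unit modulus)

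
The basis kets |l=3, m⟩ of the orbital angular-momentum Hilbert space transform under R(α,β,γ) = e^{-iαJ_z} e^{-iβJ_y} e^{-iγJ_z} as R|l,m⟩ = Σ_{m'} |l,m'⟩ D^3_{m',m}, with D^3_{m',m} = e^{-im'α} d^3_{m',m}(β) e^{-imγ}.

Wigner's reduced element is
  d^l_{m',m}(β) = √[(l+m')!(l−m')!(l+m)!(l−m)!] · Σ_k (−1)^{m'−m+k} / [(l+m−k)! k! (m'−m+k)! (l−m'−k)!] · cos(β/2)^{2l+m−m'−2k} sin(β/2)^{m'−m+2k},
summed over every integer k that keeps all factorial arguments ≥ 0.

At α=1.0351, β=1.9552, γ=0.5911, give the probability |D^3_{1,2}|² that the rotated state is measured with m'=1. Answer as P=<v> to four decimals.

First d^3_{1,2}(β=1.9552), then the phase factors e^{-i(1)α} and e^{-i(2)γ}:
With c≡cos(β/2)=0.559014 and s≡sin(β/2)=0.829158, N=[24·2·120·1]^{1/2}=75.894664
k∈{1,2} keeps every argument non-negative
  k=1: (−1)^0·75.8947/(24)·0.5590^5·0.8292^1 = +0.143137
  k=2: (−1)^1·75.8947/(12)·0.5590^3·0.8292^3 = -0.629811
d^3_{1,2}(1.9552) = +0.143137 -0.629811 = -0.486674
|D^3_{1,2}|² = |d^3_{1,2}(β)|² = (-0.486674)² = 0.236852 (the z-rotation phases have unit modulus)

P=0.2369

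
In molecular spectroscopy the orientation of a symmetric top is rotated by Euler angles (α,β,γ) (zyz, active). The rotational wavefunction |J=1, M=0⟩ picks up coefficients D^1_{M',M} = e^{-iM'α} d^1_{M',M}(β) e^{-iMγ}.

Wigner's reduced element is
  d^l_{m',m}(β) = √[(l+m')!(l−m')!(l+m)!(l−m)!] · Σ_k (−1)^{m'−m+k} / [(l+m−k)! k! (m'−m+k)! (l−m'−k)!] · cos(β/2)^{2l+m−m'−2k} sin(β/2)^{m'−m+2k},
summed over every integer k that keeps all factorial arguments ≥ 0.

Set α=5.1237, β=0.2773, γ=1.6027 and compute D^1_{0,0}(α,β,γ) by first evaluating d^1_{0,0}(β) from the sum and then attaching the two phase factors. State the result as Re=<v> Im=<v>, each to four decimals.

Split into d^1_{0,0}(β=0.2773) × two z-phases.
Half-angle: c=0.990403, s=0.138206. N=√(1·1·1·1)=1.000000
k∈{0,1} keeps every argument non-negative
  k=0: (−1)^0·1.0000/(1)·0.9904^2·0.1382^0 = +0.980899
  k=1: (−1)^1·1.0000/(1)·0.9904^0·0.1382^2 = -0.019101
d^1_{0,0}(0.2773) = +0.980899 -0.019101 = +0.961798
Phases: e^{-i·(0)·5.1237}=+1.000000+0.000000i, e^{-i·(0)·1.6027}=+1.000000+0.000000i ⇒ D=+0.961798+0.000000i

Re=0.9618 Im=0.0000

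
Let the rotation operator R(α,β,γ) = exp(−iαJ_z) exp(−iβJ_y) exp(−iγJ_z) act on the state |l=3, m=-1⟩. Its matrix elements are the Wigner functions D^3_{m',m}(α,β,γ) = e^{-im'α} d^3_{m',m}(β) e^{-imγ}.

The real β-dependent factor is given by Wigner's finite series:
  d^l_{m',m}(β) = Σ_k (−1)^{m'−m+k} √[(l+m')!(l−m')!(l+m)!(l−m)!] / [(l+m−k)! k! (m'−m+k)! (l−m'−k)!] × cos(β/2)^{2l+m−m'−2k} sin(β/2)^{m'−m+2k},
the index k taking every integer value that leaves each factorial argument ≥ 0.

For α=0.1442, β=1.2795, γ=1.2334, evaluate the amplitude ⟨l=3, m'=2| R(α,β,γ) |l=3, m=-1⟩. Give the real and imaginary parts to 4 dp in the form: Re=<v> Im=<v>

Re=-0.2943 Im=-0.4072

First d^3_{2,-1}(β=1.2795), then the phase factors e^{-i(2)α} and e^{-i(-1)γ}:
Half-angle: c=0.802245, s=0.596995. N=√(120·1·2·24)=75.894664
k∈{0,1} keeps every argument non-negative
  k=0: (−1)^3·75.8947/(12)·0.8022^3·0.5970^3 = -0.694805
  k=1: (−1)^4·75.8947/(24)·0.8022^1·0.5970^5 = +0.192380
d^3_{2,-1}(1.2795) = -0.694805 +0.192380 = -0.502425
Phases: e^{-i·(2)·0.1442}=+0.958700-0.284419i, e^{-i·(-1)·1.2334}=+0.331031+0.943620i ⇒ D=-0.294292-0.407214i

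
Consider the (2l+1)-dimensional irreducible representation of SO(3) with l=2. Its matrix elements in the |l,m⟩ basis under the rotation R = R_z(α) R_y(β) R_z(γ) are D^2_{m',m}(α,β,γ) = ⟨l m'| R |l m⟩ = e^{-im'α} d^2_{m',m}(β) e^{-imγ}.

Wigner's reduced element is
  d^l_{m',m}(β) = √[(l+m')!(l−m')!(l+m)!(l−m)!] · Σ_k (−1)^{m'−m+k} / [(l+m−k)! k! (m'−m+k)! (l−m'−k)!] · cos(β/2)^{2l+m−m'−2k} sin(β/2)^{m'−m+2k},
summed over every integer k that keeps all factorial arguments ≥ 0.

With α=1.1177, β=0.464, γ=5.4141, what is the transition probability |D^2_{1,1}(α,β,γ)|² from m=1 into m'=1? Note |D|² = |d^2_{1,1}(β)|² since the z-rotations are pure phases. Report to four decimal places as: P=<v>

First d^2_{1,1}(β=0.464), then the phase factors e^{-i(1)α} and e^{-i(1)γ}:
Half-angle: c=0.973208, s=0.229924. N=√(6·1·6·1)=6.000000
k∈{0,1} keeps every argument non-negative
  k=0: (−1)^0·6.0000/(6)·0.9732^4·0.2299^0 = +0.897064
  k=1: (−1)^1·6.0000/(2)·0.9732^2·0.2299^2 = -0.150211
d^2_{1,1}(0.464) = +0.897064 -0.150211 = +0.746853
|D^2_{1,1}|² = |d^2_{1,1}(β)|² = (+0.746853)² = 0.557789 (the z-rotation phases have unit modulus)

P=0.5578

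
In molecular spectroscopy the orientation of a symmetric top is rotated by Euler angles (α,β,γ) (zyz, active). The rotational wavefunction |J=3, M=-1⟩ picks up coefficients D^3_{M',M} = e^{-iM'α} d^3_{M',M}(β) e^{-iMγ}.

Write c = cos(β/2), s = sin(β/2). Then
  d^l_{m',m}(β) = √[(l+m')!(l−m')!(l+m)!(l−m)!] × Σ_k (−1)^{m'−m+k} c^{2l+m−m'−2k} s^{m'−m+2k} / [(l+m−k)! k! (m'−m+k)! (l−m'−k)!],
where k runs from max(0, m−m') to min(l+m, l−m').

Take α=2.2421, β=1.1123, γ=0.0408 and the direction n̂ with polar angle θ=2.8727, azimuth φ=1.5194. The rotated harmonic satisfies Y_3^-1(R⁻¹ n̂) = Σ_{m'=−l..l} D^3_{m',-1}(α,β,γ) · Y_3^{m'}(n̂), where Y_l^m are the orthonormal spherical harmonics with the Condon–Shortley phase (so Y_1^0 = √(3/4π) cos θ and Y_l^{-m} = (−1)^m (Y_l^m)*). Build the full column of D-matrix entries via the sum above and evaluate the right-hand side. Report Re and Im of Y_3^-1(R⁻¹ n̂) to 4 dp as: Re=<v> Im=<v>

Need the full column D^3_{m',-1} for m'=−3..3 at α=2.2421, β=1.1123, γ=0.0408.
cos(β/2)=0.849294, sin(β/2)=0.527920
d^3_{-3,-1}: single k=2 term ⇒ +0.561584;  D = +0.497103+0.261276i
d^3_{-2,-1}: k∈[1..2] ⇒ +0.737664 -0.570045 = +0.167619;  D = -0.031226-0.164684i
d^3_{-1,-1}: k∈[0..2] ⇒ +0.375274 -1.160002 +0.336156 = -0.448573;  D = +0.293110-0.339564i
d^3_{0,-1}: k∈[0..2] ⇒ -0.808070 +0.936680 -0.120640 = +0.007970;  D = +0.007963+0.000325i
d^3_{1,-1}: k∈[0..2] ⇒ +0.870002 -0.448208 +0.021648 = +0.443441;  D = -0.261432-0.358181i
d^3_{2,-1}: k∈[0..1] ⇒ -0.570045 +0.110129 = -0.459916;  D = +0.122226-0.443378i
d^3_{3,-1}: single k=0 term ⇒ +0.216988;  D = +0.199663-0.084961i
Y_3^{m'}(θ=2.8727,φ=1.5194) and Σ D·Y over m':
  (+0.4971+0.2613i)·(-0.0012+0.0077i)  (-0.0312-0.1647i)·(+0.0692+0.0071i)  (+0.2931-0.3396i)·(+0.0161-0.3127i)  (+0.0080+0.0003i)·(-0.5926+0.0000i)  (-0.2614-0.3582i)·(-0.0161-0.3127i)  (+0.1222-0.4434i)·(+0.0692-0.0071i)  (+0.1997-0.0850i)·(+0.0012+0.0077i)
Y_3^-1(R⁻¹ n̂) = -0.211410-0.047984i

Re=-0.2114 Im=-0.0480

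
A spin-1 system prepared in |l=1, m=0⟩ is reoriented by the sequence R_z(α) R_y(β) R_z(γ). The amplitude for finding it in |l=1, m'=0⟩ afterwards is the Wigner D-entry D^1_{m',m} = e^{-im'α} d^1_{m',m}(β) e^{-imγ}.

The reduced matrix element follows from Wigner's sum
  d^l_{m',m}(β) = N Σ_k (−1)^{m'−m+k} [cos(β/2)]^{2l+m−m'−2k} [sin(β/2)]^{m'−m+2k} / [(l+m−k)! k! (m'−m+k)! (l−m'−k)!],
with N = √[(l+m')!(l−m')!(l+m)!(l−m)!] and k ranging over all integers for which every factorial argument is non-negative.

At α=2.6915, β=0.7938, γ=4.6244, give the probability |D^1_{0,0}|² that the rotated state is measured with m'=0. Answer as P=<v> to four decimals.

P=0.4916

First d^1_{0,0}(β=0.7938), then the phase factors e^{-i(0)α} and e^{-i(0)γ}:
Half-angle: c=0.922264, s=0.386561. N=√(1·1·1·1)=1.000000
The bounds max(0,m−m')=0 and min(l+m,l−m')=1 give 2 terms
  k=0: (−1)^0·1.0000/(1)·0.9223^2·0.3866^0 = +0.850570
  k=1: (−1)^1·1.0000/(1)·0.9223^0·0.3866^2 = -0.149430
d^1_{0,0}(0.7938) = +0.850570 -0.149430 = +0.701141
|D^1_{0,0}|² = |d^1_{0,0}(β)|² = (+0.701141)² = 0.491599 (the z-rotation phases have unit modulus)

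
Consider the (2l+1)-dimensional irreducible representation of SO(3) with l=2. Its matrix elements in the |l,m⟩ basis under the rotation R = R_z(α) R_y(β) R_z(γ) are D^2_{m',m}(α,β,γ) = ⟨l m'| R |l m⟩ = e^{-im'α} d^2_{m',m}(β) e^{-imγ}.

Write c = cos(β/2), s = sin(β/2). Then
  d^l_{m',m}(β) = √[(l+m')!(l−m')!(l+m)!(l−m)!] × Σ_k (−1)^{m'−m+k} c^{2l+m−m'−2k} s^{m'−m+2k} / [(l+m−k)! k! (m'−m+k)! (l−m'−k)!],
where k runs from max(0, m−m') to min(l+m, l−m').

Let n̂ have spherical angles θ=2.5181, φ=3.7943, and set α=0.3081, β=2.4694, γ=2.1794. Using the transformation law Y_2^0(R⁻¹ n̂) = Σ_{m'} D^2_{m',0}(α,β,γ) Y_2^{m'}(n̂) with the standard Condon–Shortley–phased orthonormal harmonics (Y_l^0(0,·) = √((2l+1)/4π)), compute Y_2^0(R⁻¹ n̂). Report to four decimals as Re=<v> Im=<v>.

Re=-0.2341 Im=0.0000

Need the full column D^2_{m',0} for m'=−2..2 at α=0.3081, β=2.4694, γ=2.1794.
cos(β/2)=0.329804, sin(β/2)=0.944049
d^2_{-2,0}: single k=2 term ⇒ +0.237453;  D = +0.193781+0.137233i
d^2_{-1,0}: k∈[1..2] ⇒ +0.082954 -0.679698 = -0.596744;  D = -0.568644-0.180962i
d^2_{0,0}: k∈[0..2] ⇒ +0.011831 -0.387759 +0.794289 = +0.418361;  D = +0.418361+0.000000i
d^2_{1,0}: k∈[0..1] ⇒ -0.082954 +0.679698 = +0.596744;  D = +0.568644-0.180962i
d^2_{2,0}: single k=0 term ⇒ +0.237453;  D = +0.193781-0.137233i
Y_2^{m'}(θ=2.5181,φ=3.7943) and Σ D·Y over m':
  (+0.1938+0.1372i)·(+0.0345-0.1271i)  (-0.5686-0.1810i)·(+0.2909-0.2224i)  (+0.4184+0.0000i)·(+0.3082+0.0000i)  (+0.5686-0.1810i)·(-0.2909-0.2224i)  (+0.1938-0.1372i)·(+0.0345+0.1271i)
Y_2^0(R⁻¹ n̂) = -0.234147+0.000000i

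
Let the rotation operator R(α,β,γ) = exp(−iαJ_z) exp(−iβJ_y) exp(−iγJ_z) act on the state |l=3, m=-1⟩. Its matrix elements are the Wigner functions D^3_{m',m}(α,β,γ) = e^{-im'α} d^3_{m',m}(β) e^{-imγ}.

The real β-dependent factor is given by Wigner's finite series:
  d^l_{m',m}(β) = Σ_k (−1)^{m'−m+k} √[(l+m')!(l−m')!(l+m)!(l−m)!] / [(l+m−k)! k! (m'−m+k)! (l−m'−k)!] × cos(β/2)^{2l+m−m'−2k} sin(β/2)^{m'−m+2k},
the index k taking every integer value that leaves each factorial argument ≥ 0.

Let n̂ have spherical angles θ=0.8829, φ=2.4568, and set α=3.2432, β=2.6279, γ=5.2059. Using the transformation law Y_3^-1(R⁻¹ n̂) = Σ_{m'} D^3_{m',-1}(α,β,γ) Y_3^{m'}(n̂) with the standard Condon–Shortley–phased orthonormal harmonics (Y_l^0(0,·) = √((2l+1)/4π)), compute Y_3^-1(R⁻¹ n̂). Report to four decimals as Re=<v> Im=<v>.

Re=-0.0209 Im=-0.1830

Need the full column D^3_{m',-1} for m'=−3..3 at α=3.2432, β=2.6279, γ=5.2059.
cos(β/2)=0.254032, sin(β/2)=0.967196
d^3_{-3,-1}: single k=2 term ⇒ +0.015088;  D = -0.010806+0.010530i
d^3_{-2,-1}: k∈[1..2] ⇒ +0.003236 -0.093807 = -0.090572;  D = -0.058121+0.069464i
d^3_{-1,-1}: k∈[0..2] ⇒ +0.000269 -0.031165 +0.338832 = +0.307936;  D = -0.172631+0.254996i
d^3_{0,-1}: k∈[0..2] ⇒ -0.003544 +0.154141 -0.744819 = -0.594222;  D = -0.281495+0.523317i
d^3_{1,-1}: k∈[0..2] ⇒ +0.023374 -0.451776 +0.818628 = +0.390226;  D = -0.149046+0.360640i
d^3_{2,-1}: k∈[0..1] ⇒ -0.093807 +0.679923 = +0.586116;  D = +0.167768-0.561593i
d^3_{3,-1}: single k=0 term ⇒ +0.218715;  D = -0.041025+0.214833i
Y_3^{m'}(θ=0.8829,φ=2.4568) and Σ D·Y over m':
  (-0.0108+0.0105i)·(+0.0895-0.1703i)  (-0.0581+0.0695i)·(+0.0774+0.3795i)  (-0.1726+0.2550i)·(-0.1964-0.1604i)  (-0.2815+0.5233i)·(-0.2332+0.0000i)  (-0.1490+0.3606i)·(+0.1964-0.1604i)  (+0.1678-0.5616i)·(+0.0774-0.3795i)  (-0.0410+0.2148i)·(-0.0895-0.1703i)
Y_3^-1(R⁻¹ n̂) = -0.020870-0.182981i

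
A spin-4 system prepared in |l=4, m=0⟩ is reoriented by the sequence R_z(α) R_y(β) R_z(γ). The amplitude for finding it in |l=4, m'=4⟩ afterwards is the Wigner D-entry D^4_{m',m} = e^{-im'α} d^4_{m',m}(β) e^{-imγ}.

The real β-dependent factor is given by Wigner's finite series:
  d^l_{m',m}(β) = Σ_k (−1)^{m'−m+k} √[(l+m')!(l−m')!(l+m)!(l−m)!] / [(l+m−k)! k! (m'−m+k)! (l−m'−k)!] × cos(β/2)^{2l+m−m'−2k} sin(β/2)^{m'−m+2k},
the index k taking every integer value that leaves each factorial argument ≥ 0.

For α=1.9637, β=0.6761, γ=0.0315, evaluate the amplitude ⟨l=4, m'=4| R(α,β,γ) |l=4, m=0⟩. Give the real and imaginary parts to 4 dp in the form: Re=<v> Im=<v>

Re=-0.0001 Im=-0.0802

First d^4_{4,0}(β=0.6761), then the phase factors e^{-i(4)α} and e^{-i(0)γ}:
With c≡cos(β/2)=0.943403 and s≡sin(β/2)=0.331648, N=[40320·1·24·24]^{1/2}=4819.161753
k: max(0,(0)−(4))=0 … min(4+(0),4−(4))=0
  k=0: (−1)^4·4819.1618/(576)·0.9434^4·0.3316^4 = +0.080177
d^4_{4,0}(0.6761) = +0.080177
D = (-0.000818-1.000000i)·(+0.080177)·(+1.000000+0.000000i) = -0.000066-0.080177i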